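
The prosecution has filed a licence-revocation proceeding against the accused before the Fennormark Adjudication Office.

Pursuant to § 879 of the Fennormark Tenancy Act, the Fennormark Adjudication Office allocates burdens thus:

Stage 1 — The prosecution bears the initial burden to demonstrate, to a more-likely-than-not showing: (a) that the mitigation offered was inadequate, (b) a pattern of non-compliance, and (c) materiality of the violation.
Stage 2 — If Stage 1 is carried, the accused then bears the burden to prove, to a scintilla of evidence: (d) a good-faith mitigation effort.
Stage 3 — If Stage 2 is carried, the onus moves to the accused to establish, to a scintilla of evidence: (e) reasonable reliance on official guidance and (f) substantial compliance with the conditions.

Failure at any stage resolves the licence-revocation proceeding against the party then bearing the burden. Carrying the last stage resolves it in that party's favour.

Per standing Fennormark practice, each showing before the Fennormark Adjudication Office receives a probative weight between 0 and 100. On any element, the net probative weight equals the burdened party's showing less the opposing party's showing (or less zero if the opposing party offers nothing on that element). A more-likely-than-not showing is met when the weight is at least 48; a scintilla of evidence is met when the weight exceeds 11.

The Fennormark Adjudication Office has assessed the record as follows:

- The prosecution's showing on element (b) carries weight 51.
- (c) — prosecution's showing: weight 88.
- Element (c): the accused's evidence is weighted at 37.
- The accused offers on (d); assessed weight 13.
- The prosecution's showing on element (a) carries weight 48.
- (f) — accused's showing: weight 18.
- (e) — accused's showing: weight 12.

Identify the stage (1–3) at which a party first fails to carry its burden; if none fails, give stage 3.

stage 3

Stage 1 (prosecution, a more-likely-than-not showing, weight is at least 48): (a) 48 ≥ 48 — meets; (b) 51 ≥ 48 — meets; (c) net 88−37=51 ≥ 48 — meets.
  The prosecution carries Stage 1; the accused now bears the burden.
Stage 2 (accused, a scintilla of evidence, weight exceeds 11): (d) 13 > 11 — meets.
  All elements met. The accused retains the burden for Stage 3.
Stage 3 (accused, a scintilla of evidence, weight exceeds 11): (e) 12 > 11 — meets; (f) 18 > 11 — meets.
  The accused carries the last stage.
All stages carried — the accused prevails.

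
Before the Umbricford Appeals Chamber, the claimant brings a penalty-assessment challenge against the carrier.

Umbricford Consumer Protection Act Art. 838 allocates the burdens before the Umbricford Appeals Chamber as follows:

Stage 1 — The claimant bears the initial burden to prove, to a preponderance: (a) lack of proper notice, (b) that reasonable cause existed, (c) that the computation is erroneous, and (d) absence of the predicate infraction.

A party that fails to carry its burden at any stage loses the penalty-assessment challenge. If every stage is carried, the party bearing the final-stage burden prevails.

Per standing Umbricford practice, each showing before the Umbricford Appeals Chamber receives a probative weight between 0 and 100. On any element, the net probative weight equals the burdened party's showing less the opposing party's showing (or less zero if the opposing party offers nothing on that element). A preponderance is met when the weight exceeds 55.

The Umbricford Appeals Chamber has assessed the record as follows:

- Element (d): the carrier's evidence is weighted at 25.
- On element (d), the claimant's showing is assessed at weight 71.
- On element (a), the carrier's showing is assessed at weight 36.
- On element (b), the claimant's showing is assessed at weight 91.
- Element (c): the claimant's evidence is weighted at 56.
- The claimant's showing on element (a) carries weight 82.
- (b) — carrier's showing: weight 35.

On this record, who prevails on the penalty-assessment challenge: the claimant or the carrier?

At Stage 1 the claimant must meet a preponderance (weight exceeds 55): on (a) the weight is 82 less the opposing 36 gives net 46, ≤ 55, so (a) does not meet the standard; on (b) the weight is 91 less the opposing 35 gives net 56, > 55, so (b) meets the standard; on (c) the weight is 56, which does exceed 55, so (c) meets the standard; on (d) the weight is 71 less the opposing 25 gives net 46, which does not exceed 55, so (d) does not meet the standard.
  Stage 1 not carried; the claimant fails its burden.
The analysis ends at Stage 1; the carrier prevails.

carrier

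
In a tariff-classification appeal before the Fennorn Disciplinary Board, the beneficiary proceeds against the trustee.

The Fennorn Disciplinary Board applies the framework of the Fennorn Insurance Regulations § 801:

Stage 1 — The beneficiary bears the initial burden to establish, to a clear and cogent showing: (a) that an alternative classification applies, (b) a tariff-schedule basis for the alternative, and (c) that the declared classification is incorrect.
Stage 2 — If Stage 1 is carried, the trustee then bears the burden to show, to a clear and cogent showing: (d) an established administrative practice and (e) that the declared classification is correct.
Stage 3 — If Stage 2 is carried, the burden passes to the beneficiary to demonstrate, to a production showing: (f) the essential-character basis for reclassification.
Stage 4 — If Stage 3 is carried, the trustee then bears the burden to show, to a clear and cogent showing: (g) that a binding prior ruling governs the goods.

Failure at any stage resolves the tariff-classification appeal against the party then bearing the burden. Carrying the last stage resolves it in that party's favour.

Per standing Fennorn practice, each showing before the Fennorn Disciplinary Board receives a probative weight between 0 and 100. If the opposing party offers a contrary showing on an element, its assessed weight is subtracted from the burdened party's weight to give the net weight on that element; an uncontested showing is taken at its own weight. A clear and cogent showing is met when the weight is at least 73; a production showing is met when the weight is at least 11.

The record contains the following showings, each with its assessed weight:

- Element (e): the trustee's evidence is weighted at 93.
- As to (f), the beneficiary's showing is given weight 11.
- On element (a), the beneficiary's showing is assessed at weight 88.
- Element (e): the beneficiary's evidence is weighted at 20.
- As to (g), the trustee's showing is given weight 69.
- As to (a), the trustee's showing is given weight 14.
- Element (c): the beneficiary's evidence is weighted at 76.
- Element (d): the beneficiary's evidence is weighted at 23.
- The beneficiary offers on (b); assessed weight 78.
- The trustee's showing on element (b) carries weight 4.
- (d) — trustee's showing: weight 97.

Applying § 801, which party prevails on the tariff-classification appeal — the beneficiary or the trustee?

beneficiary

Stage 1 — burden on beneficiary; standard: a clear and cogent showing (weight is at least 73).
    (a): 88 − 14 = 74 ≥ 73 [met]
    (b): 78 − 4 = 74 ≥ 73 [met]
    (c): 76 ≥ 73 [met]
  Stage 1 is satisfied; the onus moves to the trustee.
Stage 2 — burden on trustee; standard: a clear and cogent showing (weight is at least 73).
    (d): 97 − 23 = 74 ≥ 73 [met]
    (e): 93 − 20 = 73 ≥ 73 [met]
  The trustee carries Stage 2; the beneficiary now bears the burden.
Stage 3 — burden on beneficiary; standard: a production showing (weight is at least 11).
    (f): 11 ≥ 11 [met]
  Stage 3 is satisfied; the onus moves to the trustee.
Stage 4 — burden on trustee; standard: a clear and cogent showing (weight is at least 73).
    (g): 69 < 73 [not met]
  The trustee does not carry Stage 4.
The analysis ends at Stage 4; the beneficiary prevails.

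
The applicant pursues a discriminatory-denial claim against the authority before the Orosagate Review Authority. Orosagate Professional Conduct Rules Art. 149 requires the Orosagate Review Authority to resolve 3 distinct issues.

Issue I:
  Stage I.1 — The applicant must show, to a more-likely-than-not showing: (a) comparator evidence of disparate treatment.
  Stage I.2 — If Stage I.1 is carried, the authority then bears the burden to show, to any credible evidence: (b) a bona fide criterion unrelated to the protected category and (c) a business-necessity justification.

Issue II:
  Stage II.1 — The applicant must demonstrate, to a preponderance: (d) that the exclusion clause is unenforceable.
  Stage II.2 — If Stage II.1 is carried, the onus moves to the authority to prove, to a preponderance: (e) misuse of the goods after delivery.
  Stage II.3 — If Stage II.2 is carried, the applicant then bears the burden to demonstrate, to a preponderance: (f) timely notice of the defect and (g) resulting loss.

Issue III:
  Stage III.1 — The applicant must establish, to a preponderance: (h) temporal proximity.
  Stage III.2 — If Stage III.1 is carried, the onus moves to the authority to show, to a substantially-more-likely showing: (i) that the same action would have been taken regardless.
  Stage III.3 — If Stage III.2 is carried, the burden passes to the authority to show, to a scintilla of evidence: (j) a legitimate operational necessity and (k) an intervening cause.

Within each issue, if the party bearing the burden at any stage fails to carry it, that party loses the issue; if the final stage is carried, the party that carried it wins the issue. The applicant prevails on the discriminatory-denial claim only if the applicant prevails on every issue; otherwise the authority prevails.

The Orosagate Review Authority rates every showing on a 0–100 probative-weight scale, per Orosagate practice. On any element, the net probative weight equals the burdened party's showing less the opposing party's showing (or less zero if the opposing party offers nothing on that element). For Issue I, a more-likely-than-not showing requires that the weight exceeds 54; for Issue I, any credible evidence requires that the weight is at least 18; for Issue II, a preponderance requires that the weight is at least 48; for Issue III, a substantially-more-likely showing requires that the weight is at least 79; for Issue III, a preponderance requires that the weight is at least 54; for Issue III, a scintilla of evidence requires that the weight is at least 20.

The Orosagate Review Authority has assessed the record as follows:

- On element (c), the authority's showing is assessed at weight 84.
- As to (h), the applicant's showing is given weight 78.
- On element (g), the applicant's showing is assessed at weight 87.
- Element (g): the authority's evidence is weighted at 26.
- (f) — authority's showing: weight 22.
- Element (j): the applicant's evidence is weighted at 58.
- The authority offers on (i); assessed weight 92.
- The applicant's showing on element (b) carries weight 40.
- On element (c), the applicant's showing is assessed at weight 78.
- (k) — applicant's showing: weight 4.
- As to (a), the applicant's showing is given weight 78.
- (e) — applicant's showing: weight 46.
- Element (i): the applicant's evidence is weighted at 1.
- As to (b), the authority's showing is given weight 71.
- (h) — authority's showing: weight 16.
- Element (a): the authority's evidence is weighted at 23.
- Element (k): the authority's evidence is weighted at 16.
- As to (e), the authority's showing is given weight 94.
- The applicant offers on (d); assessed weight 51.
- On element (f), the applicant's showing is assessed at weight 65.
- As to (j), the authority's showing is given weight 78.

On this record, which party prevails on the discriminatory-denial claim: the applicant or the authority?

authority

— Issue I —
At Stage I.1 the applicant must meet a more-likely-than-not showing (weight exceeds 54): on (a) the weight is 78 less the opposing 23 gives net 55, > 54, so (a) meets the standard.
  The applicant carries Stage I.1; the authority now bears the burden.
At Stage I.2 the authority must meet any credible evidence (weight is at least 18): on (b) the weight is 71 less the opposing 40 gives net 31, ≥ 18, so (b) meets the standard; on (c) the weight is 84 less the opposing 78 gives net 6, < 18, so (c) does not meet the standard.
  Not every element is met, so the authority fails to carry Stage I.2.
The analysis ends at Stage I.2; the applicant prevails on this issue.
— Issue II —
Stage II.1 (applicant, a preponderance, weight is at least 48): (d) 51 ≥ 48 — meets.
  All elements met. The burden passes to the authority.
Stage II.2 (authority, a preponderance, weight is at least 48): (e) net 94−46=48 ≥ 48 — meets.
  All elements met. The burden passes to the applicant.
Stage II.3 (applicant, a preponderance, weight is at least 48): (f) net 65−22=43 < 48 — fails; (g) net 87−26=61 ≥ 48 — meets.
  The applicant does not carry Stage II.3.
The authority prevails on this issue.
— Issue III —
Stage III.1 (applicant, a preponderance, weight is at least 54): (h) net 78−16=62 ≥ 54 — meets.
  All elements met. The burden passes to the authority.
Stage III.2 (authority, a substantially-more-likely showing, weight is at least 79): (i) net 92−1=91 ≥ 79 — meets.
  Stage III.2 is satisfied; the authority continues to bear the burden.
Stage III.3 (authority, a scintilla of evidence, weight is at least 20): (j) net 78−58=20 ≥ 20 — meets; (k) net 16−4=12 < 20 — fails.
  The authority does not carry Stage III.3.
So the applicant prevails on this issue.
Per-issue: Issue I → applicant; Issue II → authority; Issue III → applicant. The applicant must prevail on every issue; overall, the authority prevails.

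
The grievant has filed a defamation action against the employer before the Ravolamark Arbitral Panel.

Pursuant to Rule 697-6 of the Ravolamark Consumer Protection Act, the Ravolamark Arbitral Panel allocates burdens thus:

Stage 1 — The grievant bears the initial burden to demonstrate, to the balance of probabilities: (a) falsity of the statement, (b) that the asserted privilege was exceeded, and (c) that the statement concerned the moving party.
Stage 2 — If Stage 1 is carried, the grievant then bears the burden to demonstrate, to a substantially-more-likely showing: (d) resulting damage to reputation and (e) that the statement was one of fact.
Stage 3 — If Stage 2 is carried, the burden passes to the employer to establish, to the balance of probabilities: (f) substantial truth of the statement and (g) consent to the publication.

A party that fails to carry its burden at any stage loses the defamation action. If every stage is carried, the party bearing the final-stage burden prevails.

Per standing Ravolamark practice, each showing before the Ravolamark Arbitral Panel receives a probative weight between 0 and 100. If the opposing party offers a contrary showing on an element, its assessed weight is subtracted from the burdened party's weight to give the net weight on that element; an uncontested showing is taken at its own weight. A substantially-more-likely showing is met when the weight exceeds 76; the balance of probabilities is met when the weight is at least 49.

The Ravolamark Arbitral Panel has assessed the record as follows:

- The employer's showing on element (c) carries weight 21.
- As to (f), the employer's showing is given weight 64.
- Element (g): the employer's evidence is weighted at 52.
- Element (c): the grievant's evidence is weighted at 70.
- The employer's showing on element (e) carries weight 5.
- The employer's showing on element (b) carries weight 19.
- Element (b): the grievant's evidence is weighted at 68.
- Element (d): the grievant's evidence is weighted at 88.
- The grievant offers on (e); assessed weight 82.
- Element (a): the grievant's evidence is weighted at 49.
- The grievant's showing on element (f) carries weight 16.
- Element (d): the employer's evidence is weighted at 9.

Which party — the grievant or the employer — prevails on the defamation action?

grievant

Stage 1 — burden on grievant; standard: the balance of probabilities (weight is at least 49).
    (a): 49 ≥ 49 [met]
    (b): 68 − 19 = 49 ≥ 49 [met]
    (c): 70 − 21 = 49 ≥ 49 [met]
  Stage 1 carried; the burden remains with the grievant.
Stage 2 — burden on grievant; standard: a substantially-more-likely showing (weight exceeds 76).
    (d): 88 − 9 = 79 > 76 [met]
    (e): 82 − 5 = 77 > 76 [met]
  The grievant carries Stage 2; the employer now bears the burden.
Stage 3 — burden on employer; standard: the balance of probabilities (weight is at least 49).
    (f): 64 − 16 = 48 < 49 [not met]
    (g): 52 ≥ 49 [met]
  Stage 3 not carried; the employer fails its burden.
The grievant prevails.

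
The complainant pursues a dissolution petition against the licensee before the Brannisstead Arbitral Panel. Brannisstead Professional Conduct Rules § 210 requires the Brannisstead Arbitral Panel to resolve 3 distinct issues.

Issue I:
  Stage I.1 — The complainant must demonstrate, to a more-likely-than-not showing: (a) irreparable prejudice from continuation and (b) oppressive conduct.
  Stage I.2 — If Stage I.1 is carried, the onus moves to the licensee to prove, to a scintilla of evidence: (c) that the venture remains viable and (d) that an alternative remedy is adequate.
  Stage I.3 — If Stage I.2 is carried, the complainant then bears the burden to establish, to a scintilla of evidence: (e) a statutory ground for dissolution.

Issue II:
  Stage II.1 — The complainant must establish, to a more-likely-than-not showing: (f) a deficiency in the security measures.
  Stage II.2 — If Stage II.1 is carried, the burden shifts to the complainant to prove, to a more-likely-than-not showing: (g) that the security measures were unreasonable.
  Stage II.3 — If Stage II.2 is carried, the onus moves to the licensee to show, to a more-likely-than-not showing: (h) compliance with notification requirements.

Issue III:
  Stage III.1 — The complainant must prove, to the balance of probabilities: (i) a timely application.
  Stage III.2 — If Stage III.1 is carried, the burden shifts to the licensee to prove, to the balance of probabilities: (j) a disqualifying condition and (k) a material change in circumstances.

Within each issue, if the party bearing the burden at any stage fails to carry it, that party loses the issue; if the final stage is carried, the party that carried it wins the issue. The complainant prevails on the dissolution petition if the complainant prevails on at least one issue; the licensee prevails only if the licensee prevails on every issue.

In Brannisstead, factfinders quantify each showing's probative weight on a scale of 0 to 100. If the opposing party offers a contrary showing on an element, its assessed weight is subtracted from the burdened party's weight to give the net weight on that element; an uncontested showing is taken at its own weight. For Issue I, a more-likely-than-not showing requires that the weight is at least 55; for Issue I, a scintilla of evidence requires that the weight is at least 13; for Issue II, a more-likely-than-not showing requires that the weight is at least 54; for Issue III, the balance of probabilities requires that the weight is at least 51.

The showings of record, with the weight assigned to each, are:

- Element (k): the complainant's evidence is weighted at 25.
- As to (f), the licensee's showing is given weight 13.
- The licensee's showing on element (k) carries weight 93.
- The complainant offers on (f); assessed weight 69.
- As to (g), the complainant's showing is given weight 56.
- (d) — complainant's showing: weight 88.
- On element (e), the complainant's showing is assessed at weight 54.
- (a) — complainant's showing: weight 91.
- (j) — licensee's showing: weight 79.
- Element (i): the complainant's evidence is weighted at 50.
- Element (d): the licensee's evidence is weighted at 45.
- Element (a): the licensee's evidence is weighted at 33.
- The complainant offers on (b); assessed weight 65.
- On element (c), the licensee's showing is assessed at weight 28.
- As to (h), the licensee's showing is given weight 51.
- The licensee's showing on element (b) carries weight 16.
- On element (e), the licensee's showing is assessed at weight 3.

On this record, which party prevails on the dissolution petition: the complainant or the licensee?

— Issue I —
At Stage I.1 the complainant must meet a more-likely-than-not showing (weight is at least 55): on (a) the weight is 91 less the opposing 33 gives net 58, ≥ 55, so (a) meets the standard; on (b) the weight is 65 less the opposing 16 gives net 49, < 55, so (b) does not meet the standard.
  Not every element is met, so the complainant fails to carry Stage I.1.
The analysis ends at Stage I.1; the licensee prevails on this issue.
— Issue II —
Stage II.1 — burden on complainant; standard: a more-likely-than-not showing (weight is at least 54).
    (f): 69 − 13 = 56 ≥ 54 [met]
  Stage II.1 carried; the burden remains with the complainant.
Stage II.2 — burden on complainant; standard: a more-likely-than-not showing (weight is at least 54).
    (g): 56 ≥ 54 [met]
  Stage II.2 is satisfied; the onus moves to the licensee.
Stage II.3 — burden on licensee; standard: a more-likely-than-not showing (weight is at least 54).
    (h): 51 < 54 [not met]
  Not every element is met, so the licensee fails to carry Stage II.3.
So the complainant prevails on this issue.
— Issue III —
Stage III.1 (complainant, the balance of probabilities, weight is at least 51): (i) 50 < 51 — fails.
  Stage III.1 not carried; the complainant fails its burden.
The licensee prevails on this issue.
Per-issue: Issue I → licensee; Issue II → complainant; Issue III → licensee. The complainant must prevail on at least one issue; overall, the complainant prevails.

complainant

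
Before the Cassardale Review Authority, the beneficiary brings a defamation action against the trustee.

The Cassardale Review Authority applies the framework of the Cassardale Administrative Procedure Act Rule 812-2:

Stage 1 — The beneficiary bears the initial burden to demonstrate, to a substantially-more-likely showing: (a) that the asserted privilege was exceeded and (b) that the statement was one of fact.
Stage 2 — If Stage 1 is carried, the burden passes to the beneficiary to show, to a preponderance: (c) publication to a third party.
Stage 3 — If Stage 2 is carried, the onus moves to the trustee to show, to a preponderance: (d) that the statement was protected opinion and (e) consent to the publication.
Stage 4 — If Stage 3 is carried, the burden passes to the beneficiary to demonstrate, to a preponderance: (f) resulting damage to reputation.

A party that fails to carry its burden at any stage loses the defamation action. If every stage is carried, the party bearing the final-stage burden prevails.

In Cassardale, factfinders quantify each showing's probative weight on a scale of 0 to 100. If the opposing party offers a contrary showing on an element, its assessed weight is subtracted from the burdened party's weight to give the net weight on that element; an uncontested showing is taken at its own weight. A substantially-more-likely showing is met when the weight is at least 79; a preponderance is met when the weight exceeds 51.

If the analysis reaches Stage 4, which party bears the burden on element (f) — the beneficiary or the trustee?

beneficiary

Stage 4's rule assigns the burden to the beneficiary (to a preponderance).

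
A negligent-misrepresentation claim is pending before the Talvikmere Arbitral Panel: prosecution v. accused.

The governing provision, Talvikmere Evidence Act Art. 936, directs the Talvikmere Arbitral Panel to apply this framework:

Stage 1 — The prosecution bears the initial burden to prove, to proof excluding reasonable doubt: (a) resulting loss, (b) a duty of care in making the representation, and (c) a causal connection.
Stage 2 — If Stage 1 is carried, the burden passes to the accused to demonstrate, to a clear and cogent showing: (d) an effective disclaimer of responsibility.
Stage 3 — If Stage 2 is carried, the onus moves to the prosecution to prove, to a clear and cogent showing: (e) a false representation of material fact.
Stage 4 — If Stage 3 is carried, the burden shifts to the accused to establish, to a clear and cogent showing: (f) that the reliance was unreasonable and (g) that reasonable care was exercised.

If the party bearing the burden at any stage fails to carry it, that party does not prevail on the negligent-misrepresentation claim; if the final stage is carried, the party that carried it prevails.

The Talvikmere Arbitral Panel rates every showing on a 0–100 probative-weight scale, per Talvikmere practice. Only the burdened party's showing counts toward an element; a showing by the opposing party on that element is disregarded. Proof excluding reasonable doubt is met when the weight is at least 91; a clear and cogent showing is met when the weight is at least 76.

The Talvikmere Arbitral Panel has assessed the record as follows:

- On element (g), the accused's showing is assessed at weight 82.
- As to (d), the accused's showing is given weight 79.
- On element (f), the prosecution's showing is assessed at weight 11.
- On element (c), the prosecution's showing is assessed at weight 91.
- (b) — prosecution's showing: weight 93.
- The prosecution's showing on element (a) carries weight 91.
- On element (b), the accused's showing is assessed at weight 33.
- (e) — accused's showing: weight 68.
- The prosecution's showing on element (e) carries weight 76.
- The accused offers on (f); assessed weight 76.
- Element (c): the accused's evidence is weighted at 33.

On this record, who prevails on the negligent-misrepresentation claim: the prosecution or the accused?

accused

At Stage 1 the prosecution must meet proof excluding reasonable doubt (weight is at least 91): on (a) the weight is 91, which does reach 91, so (a) meets the standard; on (b) the weight is 93 (the accused's 33 is given no effect), ≥ 91, so (b) meets the standard; on (c) the weight is 91 (the accused's 33 is given no effect), which does reach 91, so (c) meets the standard.
  All elements met. The burden passes to the accused.
At Stage 2 the accused must meet a clear and cogent showing (weight is at least 76): on (d) the weight is 79, which does reach 76, so (d) meets the standard.
  Stage 2 carried; the burden shifts to the prosecution.
At Stage 3 the prosecution must meet a clear and cogent showing (weight is at least 76): on (e) the weight is 76 (the accused's 68 is given no effect), which does reach 76, so (e) meets the standard.
  Stage 3 is satisfied; the onus moves to the accused.
At Stage 4 the accused must meet a clear and cogent showing (weight is at least 76): on (f) the weight is 76 (the prosecution's 11 is given no effect), ≥ 76, so (f) meets the standard; on (g) the weight is 82, which does reach 76, so (g) meets the standard.
  All elements met at the final stage.
With every stage satisfied, the accused prevails.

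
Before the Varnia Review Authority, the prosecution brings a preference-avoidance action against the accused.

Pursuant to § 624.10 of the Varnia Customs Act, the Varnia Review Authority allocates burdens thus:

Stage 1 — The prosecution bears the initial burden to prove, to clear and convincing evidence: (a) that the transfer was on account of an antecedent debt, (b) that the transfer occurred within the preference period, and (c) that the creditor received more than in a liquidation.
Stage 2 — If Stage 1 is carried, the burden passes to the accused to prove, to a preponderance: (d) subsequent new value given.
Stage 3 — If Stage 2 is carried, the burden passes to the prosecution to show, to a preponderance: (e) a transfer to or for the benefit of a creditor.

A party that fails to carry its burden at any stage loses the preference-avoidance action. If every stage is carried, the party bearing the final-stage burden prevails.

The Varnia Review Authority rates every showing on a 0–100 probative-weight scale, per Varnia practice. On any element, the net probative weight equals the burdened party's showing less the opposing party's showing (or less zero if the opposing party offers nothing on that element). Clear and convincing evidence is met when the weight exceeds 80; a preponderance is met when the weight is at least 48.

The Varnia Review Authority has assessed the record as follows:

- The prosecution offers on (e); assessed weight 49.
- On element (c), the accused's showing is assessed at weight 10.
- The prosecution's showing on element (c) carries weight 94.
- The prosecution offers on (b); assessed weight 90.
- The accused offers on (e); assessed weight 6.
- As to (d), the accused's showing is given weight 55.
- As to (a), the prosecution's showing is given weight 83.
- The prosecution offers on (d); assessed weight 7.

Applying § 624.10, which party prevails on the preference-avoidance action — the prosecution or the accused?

Stage 1 — burden on prosecution; standard: clear and convincing evidence (weight exceeds 80).
    (a): 83 > 80 [met]
    (b): 90 > 80 [met]
    (c): 94 − 10 = 84 > 80 [met]
  Stage 1 is satisfied; the onus moves to the accused.
Stage 2 — burden on accused; standard: a preponderance (weight is at least 48).
    (d): 55 − 7 = 48 ≥ 48 [met]
  All elements met. The burden passes to the prosecution.
Stage 3 — burden on prosecution; standard: a preponderance (weight is at least 48).
    (e): 49 − 6 = 43 < 48 [not met]
  The prosecution does not carry Stage 3.
The accused prevails.

accused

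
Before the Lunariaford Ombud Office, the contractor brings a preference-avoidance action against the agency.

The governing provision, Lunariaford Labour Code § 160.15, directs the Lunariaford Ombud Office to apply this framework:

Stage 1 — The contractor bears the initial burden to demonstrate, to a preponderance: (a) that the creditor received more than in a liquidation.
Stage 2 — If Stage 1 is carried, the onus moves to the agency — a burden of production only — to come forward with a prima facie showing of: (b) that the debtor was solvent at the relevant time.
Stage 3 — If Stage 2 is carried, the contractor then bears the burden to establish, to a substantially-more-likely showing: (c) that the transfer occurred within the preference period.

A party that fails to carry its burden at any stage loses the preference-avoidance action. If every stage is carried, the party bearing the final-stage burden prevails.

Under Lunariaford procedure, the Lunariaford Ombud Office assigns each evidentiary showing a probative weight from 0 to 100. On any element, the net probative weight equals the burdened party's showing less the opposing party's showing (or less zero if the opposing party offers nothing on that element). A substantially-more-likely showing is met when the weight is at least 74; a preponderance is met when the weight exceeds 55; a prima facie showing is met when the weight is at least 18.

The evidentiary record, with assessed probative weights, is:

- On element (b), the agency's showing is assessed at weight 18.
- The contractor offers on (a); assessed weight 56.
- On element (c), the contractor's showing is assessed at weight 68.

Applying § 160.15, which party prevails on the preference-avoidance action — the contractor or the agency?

agency

At Stage 1 the contractor must meet a preponderance (weight exceeds 55): on (a) the weight is 56, which does exceed 55, so (a) meets the standard.
  Stage 1 carried; the burden shifts to the agency.
At Stage 2 the agency must meet a prima facie showing (weight is at least 18): on (b) the weight is 18, ≥ 18, so (b) meets the standard.
  Stage 2 is satisfied; the onus moves to the contractor.
At Stage 3 the contractor must meet a substantially-more-likely showing (weight is at least 74): on (c) the weight is 68, which does not reach 74, so (c) does not meet the standard.
  Not every element is met, so the contractor fails to carry Stage 3.
So the agency prevails.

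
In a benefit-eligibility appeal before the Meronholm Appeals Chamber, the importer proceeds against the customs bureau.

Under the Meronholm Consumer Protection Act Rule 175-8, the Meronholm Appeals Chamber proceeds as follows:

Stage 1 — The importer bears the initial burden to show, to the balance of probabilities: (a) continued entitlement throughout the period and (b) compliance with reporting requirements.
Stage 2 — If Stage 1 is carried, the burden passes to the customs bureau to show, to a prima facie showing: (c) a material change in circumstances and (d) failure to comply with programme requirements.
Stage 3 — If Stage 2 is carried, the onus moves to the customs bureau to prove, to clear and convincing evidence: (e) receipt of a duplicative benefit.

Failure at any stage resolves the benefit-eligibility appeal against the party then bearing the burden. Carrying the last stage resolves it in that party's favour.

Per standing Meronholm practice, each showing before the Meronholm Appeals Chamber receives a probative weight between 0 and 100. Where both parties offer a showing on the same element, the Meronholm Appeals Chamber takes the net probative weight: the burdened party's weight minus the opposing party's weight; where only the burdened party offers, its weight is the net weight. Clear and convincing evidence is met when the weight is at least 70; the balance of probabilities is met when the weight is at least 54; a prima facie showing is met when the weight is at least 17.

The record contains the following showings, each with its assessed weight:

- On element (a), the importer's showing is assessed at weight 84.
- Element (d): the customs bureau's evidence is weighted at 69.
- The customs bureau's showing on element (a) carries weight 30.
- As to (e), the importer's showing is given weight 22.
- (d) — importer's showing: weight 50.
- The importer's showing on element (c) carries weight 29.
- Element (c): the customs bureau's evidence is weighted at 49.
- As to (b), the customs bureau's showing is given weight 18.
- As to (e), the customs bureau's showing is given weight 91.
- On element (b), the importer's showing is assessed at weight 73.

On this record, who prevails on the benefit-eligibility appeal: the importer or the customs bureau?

At Stage 1 the importer must meet the balance of probabilities (weight is at least 54): on (a) the weight is 84 less the opposing 30 gives net 54, which does reach 54, so (a) meets the standard; on (b) the weight is 73 less the opposing 18 gives net 55, ≥ 54, so (b) meets the standard.
  The importer carries Stage 1; the customs bureau now bears the burden.
At Stage 2 the customs bureau must meet a prima facie showing (weight is at least 17): on (c) the weight is 49 less the opposing 29 gives net 20, which does reach 17, so (c) meets the standard; on (d) the weight is 69 less the opposing 50 gives net 19, which does reach 17, so (d) meets the standard.
  Stage 2 is satisfied; the customs bureau continues to bear the burden.
At Stage 3 the customs bureau must meet clear and convincing evidence (weight is at least 70): on (e) the weight is 91 less the opposing 22 gives net 69, which does not reach 70, so (e) does not meet the standard.
  Stage 3 not carried; the customs bureau fails its burden.
So the importer prevails.

importer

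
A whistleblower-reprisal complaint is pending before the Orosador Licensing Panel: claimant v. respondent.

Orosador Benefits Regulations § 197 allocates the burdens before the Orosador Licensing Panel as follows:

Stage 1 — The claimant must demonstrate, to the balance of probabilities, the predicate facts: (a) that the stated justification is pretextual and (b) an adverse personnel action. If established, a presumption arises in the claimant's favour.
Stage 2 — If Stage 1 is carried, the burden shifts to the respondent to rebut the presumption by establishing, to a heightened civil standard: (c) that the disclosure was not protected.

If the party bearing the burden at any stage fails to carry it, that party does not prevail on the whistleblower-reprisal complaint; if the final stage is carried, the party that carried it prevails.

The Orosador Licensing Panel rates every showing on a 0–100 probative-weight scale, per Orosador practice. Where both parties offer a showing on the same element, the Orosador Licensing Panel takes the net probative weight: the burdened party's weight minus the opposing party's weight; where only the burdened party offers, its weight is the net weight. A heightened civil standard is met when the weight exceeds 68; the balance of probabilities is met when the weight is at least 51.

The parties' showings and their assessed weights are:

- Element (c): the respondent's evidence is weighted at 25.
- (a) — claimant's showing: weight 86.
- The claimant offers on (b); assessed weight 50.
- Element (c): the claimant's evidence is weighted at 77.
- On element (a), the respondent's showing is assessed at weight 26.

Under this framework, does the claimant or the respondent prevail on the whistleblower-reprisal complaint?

Stage 1 — burden on claimant; standard: the balance of probabilities (weight is at least 51).
    (a): 86 − 26 = 60 ≥ 51 [met]
    (b): 50 < 51 [not met]
  The claimant does not carry Stage 1.
The analysis ends at Stage 1; the respondent prevails.

respondent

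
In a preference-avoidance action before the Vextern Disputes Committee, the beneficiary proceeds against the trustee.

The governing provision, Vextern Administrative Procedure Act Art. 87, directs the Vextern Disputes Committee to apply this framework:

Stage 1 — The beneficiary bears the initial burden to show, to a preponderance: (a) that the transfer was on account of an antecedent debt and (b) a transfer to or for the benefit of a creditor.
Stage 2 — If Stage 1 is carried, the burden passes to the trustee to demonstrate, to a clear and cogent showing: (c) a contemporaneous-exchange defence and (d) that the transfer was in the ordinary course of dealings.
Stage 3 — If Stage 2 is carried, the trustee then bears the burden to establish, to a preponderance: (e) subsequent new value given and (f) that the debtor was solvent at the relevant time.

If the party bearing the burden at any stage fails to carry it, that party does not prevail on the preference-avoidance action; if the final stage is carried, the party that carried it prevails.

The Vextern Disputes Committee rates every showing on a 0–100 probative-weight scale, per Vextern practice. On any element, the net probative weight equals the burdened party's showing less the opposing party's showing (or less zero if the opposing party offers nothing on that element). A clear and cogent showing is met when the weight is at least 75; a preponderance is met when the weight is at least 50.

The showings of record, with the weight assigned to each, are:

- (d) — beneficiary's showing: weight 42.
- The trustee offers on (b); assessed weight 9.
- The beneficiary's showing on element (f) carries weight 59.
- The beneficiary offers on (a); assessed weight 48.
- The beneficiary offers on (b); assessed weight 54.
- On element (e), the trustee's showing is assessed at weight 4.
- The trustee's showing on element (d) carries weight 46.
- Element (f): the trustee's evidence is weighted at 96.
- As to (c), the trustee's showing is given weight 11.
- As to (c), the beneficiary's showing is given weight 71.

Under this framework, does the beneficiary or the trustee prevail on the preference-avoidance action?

Stage 1 (beneficiary, a preponderance, weight is at least 50): (a) 48 < 50 — fails; (b) net 54−9=45 < 50 — fails.
  Stage 1 not carried; the beneficiary fails its burden.
So the trustee prevails.

trustee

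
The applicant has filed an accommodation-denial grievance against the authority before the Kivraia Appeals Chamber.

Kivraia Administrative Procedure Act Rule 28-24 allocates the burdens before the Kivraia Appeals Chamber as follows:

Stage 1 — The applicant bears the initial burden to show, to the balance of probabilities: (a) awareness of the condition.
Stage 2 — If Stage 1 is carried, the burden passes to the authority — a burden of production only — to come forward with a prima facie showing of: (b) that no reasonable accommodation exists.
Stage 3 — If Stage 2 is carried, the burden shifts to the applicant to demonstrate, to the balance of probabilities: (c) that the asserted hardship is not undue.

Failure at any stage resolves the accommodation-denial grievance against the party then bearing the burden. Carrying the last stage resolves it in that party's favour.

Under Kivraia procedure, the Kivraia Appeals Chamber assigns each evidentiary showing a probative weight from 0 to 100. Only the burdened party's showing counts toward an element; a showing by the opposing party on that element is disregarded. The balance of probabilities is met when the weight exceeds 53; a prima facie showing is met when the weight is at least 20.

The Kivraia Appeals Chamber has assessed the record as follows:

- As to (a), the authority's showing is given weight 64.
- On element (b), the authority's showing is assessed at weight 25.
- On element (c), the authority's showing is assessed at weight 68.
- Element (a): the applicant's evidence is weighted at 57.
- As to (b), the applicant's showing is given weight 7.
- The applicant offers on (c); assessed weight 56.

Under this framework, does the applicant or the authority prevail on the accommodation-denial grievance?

applicant

At Stage 1 the applicant must meet the balance of probabilities (weight exceeds 53): on (a) the weight is 57 (the authority's 64 is given no effect), which does exceed 53, so (a) meets the standard.
  Stage 1 is satisfied; the onus moves to the authority.
At Stage 2 the authority must meet a prima facie showing (weight is at least 20): on (b) the weight is 25 (the applicant's 7 is given no effect), ≥ 20, so (b) meets the standard.
  All elements met. The burden passes to the applicant.
At Stage 3 the applicant must meet the balance of probabilities (weight exceeds 53): on (c) the weight is 56 (the authority's 68 is given no effect), which does exceed 53, so (c) meets the standard.
  The applicant carries the last stage.
With every stage satisfied, the applicant prevails.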